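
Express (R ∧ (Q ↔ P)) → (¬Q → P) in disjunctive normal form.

(R ∧ (Q ↔ P)) → (¬Q → P)
≡ ¬(R ∧ (Q ↔ P)) ∨ (¬Q → P)   (eliminate →)
≡ ¬(R ∧ (Q → P) ∧ (P → Q)) ∨ (¬Q → P)   (eliminate ↔)
≡ ¬(R ∧ (¬Q ∨ P) ∧ (P → Q)) ∨ (¬Q → P)   (eliminate →)
≡ ¬(R ∧ (¬Q ∨ P) ∧ (¬P ∨ Q)) ∨ (¬Q → P)   (eliminate →)
≡ ¬(R ∧ (¬Q ∨ P) ∧ (¬P ∨ Q)) ∨ ¬¬Q ∨ P   (eliminate →)
≡ ¬R ∨ ¬(¬Q ∨ P) ∨ ¬(¬P ∨ Q) ∨ ¬¬Q ∨ P   (De Morgan)
≡ ¬R ∨ (¬¬Q ∧ ¬P) ∨ ¬(¬P ∨ Q) ∨ ¬¬Q ∨ P   (De Morgan)
≡ ¬R ∨ (Q ∧ ¬P) ∨ ¬(¬P ∨ Q) ∨ ¬¬Q ∨ P   (double negation)
≡ ¬R ∨ (Q ∧ ¬P) ∨ (¬¬P ∧ ¬Q) ∨ ¬¬Q ∨ P   (De Morgan)
≡ ¬R ∨ (Q ∧ ¬P) ∨ (P ∧ ¬Q) ∨ ¬¬Q ∨ P   (double negation)
≡ ¬R ∨ (Q ∧ ¬P) ∨ (P ∧ ¬Q) ∨ Q ∨ P   (double negation)
≡ ¬R ∨ Q ∨ P   (simplify)

¬R ∨ Q ∨ P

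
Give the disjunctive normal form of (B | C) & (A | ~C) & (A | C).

(B & A) | (C & A)

(B | C) & (A | ~C) & (A | C)
≡ (B & A & A) | (B & A & C) | (B & ~C & A) | (B & ~C & C) | (C & A & A) | (C & A & C) | (C & ~C & A) | (C & ~C & C)   [distribute & over |]
≡ (B & A) | (C & A)   [simplify]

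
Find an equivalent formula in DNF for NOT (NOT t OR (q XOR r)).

(t AND NOT q AND NOT r) OR (t AND r AND q)

NOT (NOT t OR (q XOR r))
= NOT (NOT t OR (q AND NOT r) OR (NOT q AND r))   [expand XOR]
= NOT NOT t AND NOT (q AND NOT r) AND NOT (NOT q AND r)   [De Morgan]
= t AND NOT (q AND NOT r) AND NOT (NOT q AND r)   [double negation]
= t AND (NOT q OR NOT NOT r) AND NOT (NOT q AND r)   [De Morgan]
= t AND (NOT q OR r) AND NOT (NOT q AND r)   [double negation]
= t AND (NOT q OR r) AND (NOT NOT q OR NOT r)   [De Morgan]
= t AND (NOT q OR r) AND (q OR NOT r)   [double negation]
= (t AND NOT q AND q) OR (t AND NOT q AND NOT r) OR (t AND r AND q) OR (t AND r AND NOT r)   [distribute AND over OR]
= (t AND NOT q AND NOT r) OR (t AND r AND q)   [simplify]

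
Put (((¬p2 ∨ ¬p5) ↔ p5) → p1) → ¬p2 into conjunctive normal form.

(((¬p2 ∨ ¬p5) ↔ p5) → p1) → ¬p2
≡ ¬(((¬p2 ∨ ¬p5) ↔ p5) → p1) ∨ ¬p2   — eliminate →
≡ ¬(¬((¬p2 ∨ ¬p5) ↔ p5) ∨ p1) ∨ ¬p2   — eliminate →
≡ ¬(¬(((¬p2 ∨ ¬p5) → p5) ∧ (p5 → (¬p2 ∨ ¬p5))) ∨ p1) ∨ ¬p2   — eliminate ↔
≡ ¬(¬((¬(¬p2 ∨ ¬p5) ∨ p5) ∧ (p5 → (¬p2 ∨ ¬p5))) ∨ p1) ∨ ¬p2   — eliminate →
≡ ¬(¬((¬(¬p2 ∨ ¬p5) ∨ p5) ∧ (¬p5 ∨ ¬p2 ∨ ¬p5)) ∨ p1) ∨ ¬p2   — eliminate →
≡ (¬¬((¬(¬p2 ∨ ¬p5) ∨ p5) ∧ (¬p5 ∨ ¬p2 ∨ ¬p5)) ∧ ¬p1) ∨ ¬p2   — De Morgan
≡ ((¬(¬p2 ∨ ¬p5) ∨ p5) ∧ (¬p5 ∨ ¬p2 ∨ ¬p5) ∧ ¬p1) ∨ ¬p2   — double negation
≡ (((¬¬p2 ∧ ¬¬p5) ∨ p5) ∧ (¬p5 ∨ ¬p2 ∨ ¬p5) ∧ ¬p1) ∨ ¬p2   — De Morgan
≡ (((p2 ∧ ¬¬p5) ∨ p5) ∧ (¬p5 ∨ ¬p2 ∨ ¬p5) ∧ ¬p1) ∨ ¬p2   — double negation
≡ (((p2 ∧ p5) ∨ p5) ∧ (¬p5 ∨ ¬p2 ∨ ¬p5) ∧ ¬p1) ∨ ¬p2   — double negation
≡ (p2 ∨ p5 ∨ ¬p2) ∧ (p5 ∨ p5 ∨ ¬p2) ∧ (¬p5 ∨ ¬p2 ∨ ¬p5 ∨ ¬p2) ∧ (¬p1 ∨ ¬p2)   — distribute ∨ over ∧
≡ (p5 ∨ ¬p2) ∧ (¬p5 ∨ ¬p2) ∧ (¬p1 ∨ ¬p2)   — simplify

(p5 ∨ ¬p2) ∧ (¬p5 ∨ ¬p2) ∧ (¬p1 ∨ ¬p2)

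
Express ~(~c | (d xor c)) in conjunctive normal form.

~(~c | (d xor c))
⇔ ~(~c | ((d | c) & ~(d & c)))   [expand xor]
⇔ ~~c & ~((d | c) & ~(d & c))   [De Morgan]
⇔ c & ~((d | c) & ~(d & c))   [double negation]
⇔ c & (~(d | c) | ~~(d & c))   [De Morgan]
⇔ c & ((~d & ~c) | ~~(d & c))   [De Morgan]
⇔ c & ((~d & ~c) | (d & c))   [double negation]
⇔ c & (~d | d) & (~d | c) & (~c | d) & (~c | c)   [distribute | over &]
⇔ c & (~c | d)   [simplify]

c & (~c | d)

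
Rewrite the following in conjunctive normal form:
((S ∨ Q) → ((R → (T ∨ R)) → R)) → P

((S ∨ Q) → ((R → (T ∨ R)) → R)) → P
≡ ¬((S ∨ Q) → ((R → (T ∨ R)) → R)) ∨ P   [eliminate →]
≡ ¬(¬(S ∨ Q) ∨ ((R → (T ∨ R)) → R)) ∨ P   [eliminate →]
≡ ¬(¬(S ∨ Q) ∨ ¬(R → (T ∨ R)) ∨ R) ∨ P   [eliminate →]
≡ ¬(¬(S ∨ Q) ∨ ¬(¬R ∨ T ∨ R) ∨ R) ∨ P   [eliminate →]
≡ (¬¬(S ∨ Q) ∧ ¬¬(¬R ∨ T ∨ R) ∧ ¬R) ∨ P   [De Morgan]
≡ ((S ∨ Q) ∧ ¬¬(¬R ∨ T ∨ R) ∧ ¬R) ∨ P   [double negation]
≡ ((S ∨ Q) ∧ (¬R ∨ T ∨ R) ∧ ¬R) ∨ P   [double negation]
≡ (S ∨ Q ∨ P) ∧ (¬R ∨ T ∨ R ∨ P) ∧ (¬R ∨ P)   [distribute ∨ over ∧]
≡ (S ∨ Q ∨ P) ∧ (¬R ∨ P)   [simplify]

(S ∨ Q ∨ P) ∧ (¬R ∨ P)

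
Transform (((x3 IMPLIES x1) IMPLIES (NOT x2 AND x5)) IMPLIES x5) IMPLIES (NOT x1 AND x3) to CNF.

(((x3 IMPLIES x1) IMPLIES (NOT x2 AND x5)) IMPLIES x5) IMPLIES (NOT x1 AND x3)
⇔ NOT (((x3 IMPLIES x1) IMPLIES (NOT x2 AND x5)) IMPLIES x5) OR (NOT x1 AND x3)   [eliminate IMPLIES]
⇔ NOT (NOT ((x3 IMPLIES x1) IMPLIES (NOT x2 AND x5)) OR x5) OR (NOT x1 AND x3)   [eliminate IMPLIES]
⇔ NOT (NOT (NOT (x3 IMPLIES x1) OR (NOT x2 AND x5)) OR x5) OR (NOT x1 AND x3)   [eliminate IMPLIES]
⇔ NOT (NOT (NOT (NOT x3 OR x1) OR (NOT x2 AND x5)) OR x5) OR (NOT x1 AND x3)   [eliminate IMPLIES]
⇔ (NOT NOT (NOT (NOT x3 OR x1) OR (NOT x2 AND x5)) AND NOT x5) OR (NOT x1 AND x3)   [De Morgan]
⇔ ((NOT (NOT x3 OR x1) OR (NOT x2 AND x5)) AND NOT x5) OR (NOT x1 AND x3)   [double negation]
⇔ (((NOT NOT x3 AND NOT x1) OR (NOT x2 AND x5)) AND NOT x5) OR (NOT x1 AND x3)   [De Morgan]
⇔ (((x3 AND NOT x1) OR (NOT x2 AND x5)) AND NOT x5) OR (NOT x1 AND x3)   [double negation]
⇔ (x3 OR NOT x2 OR NOT x1) AND (x3 OR NOT x2 OR x3) AND (x3 OR x5 OR NOT x1) AND (x3 OR x5 OR x3) AND (NOT x1 OR NOT x2 OR NOT x1) AND (NOT x1 OR NOT x2 OR x3) AND (NOT x1 OR x5 OR NOT x1) AND (NOT x1 OR x5 OR x3) AND (NOT x5 OR NOT x1) AND (NOT x5 OR x3)   [distribute OR over AND]
⇔ (x3 OR NOT x2) AND (x3 OR x5) AND (NOT x1 OR NOT x2) AND (NOT x1 OR x5) AND (NOT x5 OR NOT x1) AND (NOT x5 OR x3)   [simplify]

(x3 OR NOT x2) AND (x3 OR x5) AND (NOT x1 OR NOT x2) AND (NOT x1 OR x5) AND (NOT x5 OR NOT x1) AND (NOT x5 OR x3)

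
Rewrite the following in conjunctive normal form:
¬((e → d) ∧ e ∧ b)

¬d ∨ ¬e ∨ ¬b

¬((e → d) ∧ e ∧ b)
⇔ ¬((¬e ∨ d) ∧ e ∧ b)   — eliminate →
⇔ ¬(¬e ∨ d) ∨ ¬e ∨ ¬b   — De Morgan
⇔ (¬¬e ∧ ¬d) ∨ ¬e ∨ ¬b   — De Morgan
⇔ (e ∧ ¬d) ∨ ¬e ∨ ¬b   — double negation
⇔ (e ∨ ¬e ∨ ¬b) ∧ (¬d ∨ ¬e ∨ ¬b)   — distribute ∨ over ∧
⇔ ¬d ∨ ¬e ∨ ¬b   — simplify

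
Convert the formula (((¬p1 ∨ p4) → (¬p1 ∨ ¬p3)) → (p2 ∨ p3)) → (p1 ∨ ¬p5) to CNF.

(((¬p1 ∨ p4) → (¬p1 ∨ ¬p3)) → (p2 ∨ p3)) → (p1 ∨ ¬p5)
= ¬(((¬p1 ∨ p4) → (¬p1 ∨ ¬p3)) → (p2 ∨ p3)) ∨ p1 ∨ ¬p5   [eliminate →]
= ¬(¬((¬p1 ∨ p4) → (¬p1 ∨ ¬p3)) ∨ p2 ∨ p3) ∨ p1 ∨ ¬p5   [eliminate →]
= ¬(¬(¬(¬p1 ∨ p4) ∨ ¬p1 ∨ ¬p3) ∨ p2 ∨ p3) ∨ p1 ∨ ¬p5   [eliminate →]
= (¬¬(¬(¬p1 ∨ p4) ∨ ¬p1 ∨ ¬p3) ∧ ¬p2 ∧ ¬p3) ∨ p1 ∨ ¬p5   [De Morgan]
= ((¬(¬p1 ∨ p4) ∨ ¬p1 ∨ ¬p3) ∧ ¬p2 ∧ ¬p3) ∨ p1 ∨ ¬p5   [double negation]
= (((¬¬p1 ∧ ¬p4) ∨ ¬p1 ∨ ¬p3) ∧ ¬p2 ∧ ¬p3) ∨ p1 ∨ ¬p5   [De Morgan]
= (((p1 ∧ ¬p4) ∨ ¬p1 ∨ ¬p3) ∧ ¬p2 ∧ ¬p3) ∨ p1 ∨ ¬p5   [double negation]
= (p1 ∨ ¬p1 ∨ ¬p3 ∨ p1 ∨ ¬p5) ∧ (¬p4 ∨ ¬p1 ∨ ¬p3 ∨ p1 ∨ ¬p5) ∧ (¬p2 ∨ p1 ∨ ¬p5) ∧ (¬p3 ∨ p1 ∨ ¬p5)   [distribute ∨ over ∧]
= (¬p2 ∨ p1 ∨ ¬p5) ∧ (¬p3 ∨ p1 ∨ ¬p5)   [simplify]

(¬p2 ∨ p1 ∨ ¬p5) ∧ (¬p3 ∨ p1 ∨ ¬p5)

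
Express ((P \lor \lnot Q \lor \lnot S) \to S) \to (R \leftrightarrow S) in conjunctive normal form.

((P \lor \lnot Q \lor \lnot S) \to S) \to (R \leftrightarrow S)
= \lnot ((P \lor \lnot Q \lor \lnot S) \to S) \lor (R \leftrightarrow S)   [eliminate \to]
= \lnot (\lnot (P \lor \lnot Q \lor \lnot S) \lor S) \lor (R \leftrightarrow S)   [eliminate \to]
= \lnot (\lnot (P \lor \lnot Q \lor \lnot S) \lor S) \lor ((R \to S) \land (S \to R))   [eliminate \leftrightarrow]
= \lnot (\lnot (P \lor \lnot Q \lor \lnot S) \lor S) \lor ((\lnot R \lor S) \land (S \to R))   [eliminate \to]
= \lnot (\lnot (P \lor \lnot Q \lor \lnot S) \lor S) \lor ((\lnot R \lor S) \land (\lnot S \lor R))   [eliminate \to]
= (\lnot \lnot (P \lor \lnot Q \lor \lnot S) \land \lnot S) \lor ((\lnot R \lor S) \land (\lnot S \lor R))   [De Morgan]
= ((P \lor \lnot Q \lor \lnot S) \land \lnot S) \lor ((\lnot R \lor S) \land (\lnot S \lor R))   [double negation]
= (P \lor \lnot Q \lor \lnot S \lor \lnot R \lor S) \land (P \lor \lnot Q \lor \lnot S \lor \lnot S \lor R) \land (\lnot S \lor \lnot R \lor S) \land (\lnot S \lor \lnot S \lor R)   [distribute \lor over \land]
= \lnot S \lor R   [simplify]

\lnot S \lor R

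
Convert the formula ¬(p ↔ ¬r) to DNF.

¬(p ↔ ¬r)
≡ ¬((p → ¬r) ∧ (¬r → p))
≡ ¬((¬p ∨ ¬r) ∧ (¬r → p))
≡ ¬((¬p ∨ ¬r) ∧ (¬¬r ∨ p))
≡ ¬(¬p ∨ ¬r) ∨ ¬(¬¬r ∨ p)
≡ (¬¬p ∧ ¬¬r) ∨ ¬(¬¬r ∨ p)
≡ (p ∧ ¬¬r) ∨ ¬(¬¬r ∨ p)
≡ (p ∧ r) ∨ ¬(¬¬r ∨ p)
≡ (p ∧ r) ∨ (¬¬¬r ∧ ¬p)
≡ (p ∧ r) ∨ (¬r ∧ ¬p)

(p ∧ r) ∨ (¬r ∧ ¬p)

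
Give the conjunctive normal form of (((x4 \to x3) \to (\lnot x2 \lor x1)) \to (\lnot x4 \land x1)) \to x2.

x4 \lor \lnot x1 \lor x2

(((x4 \to x3) \to (\lnot x2 \lor x1)) \to (\lnot x4 \land x1)) \to x2
= \lnot (((x4 \to x3) \to (\lnot x2 \lor x1)) \to (\lnot x4 \land x1)) \lor x2   [eliminate \to]
= \lnot (\lnot ((x4 \to x3) \to (\lnot x2 \lor x1)) \lor (\lnot x4 \land x1)) \lor x2   [eliminate \to]
= \lnot (\lnot (\lnot (x4 \to x3) \lor \lnot x2 \lor x1) \lor (\lnot x4 \land x1)) \lor x2   [eliminate \to]
= \lnot (\lnot (\lnot (\lnot x4 \lor x3) \lor \lnot x2 \lor x1) \lor (\lnot x4 \land x1)) \lor x2   [eliminate \to]
= (\lnot \lnot (\lnot (\lnot x4 \lor x3) \lor \lnot x2 \lor x1) \land \lnot (\lnot x4 \land x1)) \lor x2   [De Morgan]
= ((\lnot (\lnot x4 \lor x3) \lor \lnot x2 \lor x1) \land \lnot (\lnot x4 \land x1)) \lor x2   [double negation]
= (((\lnot \lnot x4 \land \lnot x3) \lor \lnot x2 \lor x1) \land \lnot (\lnot x4 \land x1)) \lor x2   [De Morgan]
= (((x4 \land \lnot x3) \lor \lnot x2 \lor x1) \land \lnot (\lnot x4 \land x1)) \lor x2   [double negation]
= (((x4 \land \lnot x3) \lor \lnot x2 \lor x1) \land (\lnot \lnot x4 \lor \lnot x1)) \lor x2   [De Morgan]
= (((x4 \land \lnot x3) \lor \lnot x2 \lor x1) \land (x4 \lor \lnot x1)) \lor x2   [double negation]
= (x4 \lor \lnot x2 \lor x1 \lor x2) \land (\lnot x3 \lor \lnot x2 \lor x1 \lor x2) \land (x4 \lor \lnot x1 \lor x2)   [distribute \lor over \land]
= x4 \lor \lnot x1 \lor x2   [simplify]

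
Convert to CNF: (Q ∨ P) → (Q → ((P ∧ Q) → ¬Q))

(Q ∨ P) → (Q → ((P ∧ Q) → ¬Q))
⇔ ¬(Q ∨ P) ∨ (Q → ((P ∧ Q) → ¬Q))   [eliminate →]
⇔ ¬(Q ∨ P) ∨ ¬Q ∨ ((P ∧ Q) → ¬Q)   [eliminate →]
⇔ ¬(Q ∨ P) ∨ ¬Q ∨ ¬(P ∧ Q) ∨ ¬Q   [eliminate →]
⇔ (¬Q ∧ ¬P) ∨ ¬Q ∨ ¬(P ∧ Q) ∨ ¬Q   [De Morgan]
⇔ (¬Q ∧ ¬P) ∨ ¬Q ∨ ¬P ∨ ¬Q ∨ ¬Q   [De Morgan]
⇔ (¬Q ∨ ¬Q ∨ ¬P ∨ ¬Q ∨ ¬Q) ∧ (¬P ∨ ¬Q ∨ ¬P ∨ ¬Q ∨ ¬Q)   [distribute ∨ over ∧]
⇔ ¬Q ∨ ¬P   [simplify]

¬Q ∨ ¬P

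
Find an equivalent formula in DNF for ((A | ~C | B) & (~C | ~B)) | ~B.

((A | ~C | B) & (~C | ~B)) | ~B
⇔ (A & ~C) | (A & ~B) | (~C & ~C) | (~C & ~B) | (B & ~C) | (B & ~B) | ~B   — distribute & over |
⇔ ~C | ~B   — simplify

~C | ~B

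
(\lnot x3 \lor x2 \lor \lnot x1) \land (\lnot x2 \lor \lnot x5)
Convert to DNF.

(\lnot x3 \land \lnot x2) \lor (\lnot x3 \land \lnot x5) \lor (x2 \land \lnot x5) \lor (\lnot x1 \land \lnot x2) \lor (\lnot x1 \land \lnot x5)

(\lnot x3 \lor x2 \lor \lnot x1) \land (\lnot x2 \lor \lnot x5)
≡ (\lnot x3 \land \lnot x2) \lor (\lnot x3 \land \lnot x5) \lor (x2 \land \lnot x2) \lor (x2 \land \lnot x5) \lor (\lnot x1 \land \lnot x2) \lor (\lnot x1 \land \lnot x5)   [distribute \land over \lor]
≡ (\lnot x3 \land \lnot x2) \lor (\lnot x3 \land \lnot x5) \lor (x2 \land \lnot x5) \lor (\lnot x1 \land \lnot x2) \lor (\lnot x1 \land \lnot x5)   [simplify]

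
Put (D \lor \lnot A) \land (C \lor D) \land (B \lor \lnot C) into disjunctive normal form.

(D \lor \lnot A) \land (C \lor D) \land (B \lor \lnot C)
≡ (D \land C \land B) \lor (D \land C \land \lnot C) \lor (D \land D \land B) \lor (D \land D \land \lnot C) \lor (\lnot A \land C \land B) \lor (\lnot A \land C \land \lnot C) \lor (\lnot A \land D \land B) \lor (\lnot A \land D \land \lnot C)   [distribute \land over \lor]
≡ (D \land B) \lor (D \land \lnot C) \lor (\lnot A \land C \land B)   [simplify]

(D \land B) \lor (D \land \lnot C) \lor (\lnot A \land C \land B)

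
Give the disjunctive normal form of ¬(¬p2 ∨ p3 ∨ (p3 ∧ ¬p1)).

¬(¬p2 ∨ p3 ∨ (p3 ∧ ¬p1))
= ¬¬p2 ∧ ¬p3 ∧ ¬(p3 ∧ ¬p1)
= p2 ∧ ¬p3 ∧ ¬(p3 ∧ ¬p1)
= p2 ∧ ¬p3 ∧ (¬p3 ∨ ¬¬p1)
= p2 ∧ ¬p3 ∧ (¬p3 ∨ p1)
= (p2 ∧ ¬p3 ∧ ¬p3) ∨ (p2 ∧ ¬p3 ∧ p1)
= p2 ∧ ¬p3

p2 ∧ ¬p3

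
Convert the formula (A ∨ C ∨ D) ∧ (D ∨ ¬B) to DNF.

(A ∨ C ∨ D) ∧ (D ∨ ¬B)
≡ (A ∧ D) ∨ (A ∧ ¬B) ∨ (C ∧ D) ∨ (C ∧ ¬B) ∨ (D ∧ D) ∨ (D ∧ ¬B)   [distribute ∧ over ∨]
≡ (A ∧ ¬B) ∨ (C ∧ ¬B) ∨ D   [simplify]

(A ∧ ¬B) ∨ (C ∧ ¬B) ∨ D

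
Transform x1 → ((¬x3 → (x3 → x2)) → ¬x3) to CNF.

x1 → ((¬x3 → (x3 → x2)) → ¬x3)
= ¬x1 ∨ ((¬x3 → (x3 → x2)) → ¬x3)   [eliminate →]
= ¬x1 ∨ ¬(¬x3 → (x3 → x2)) ∨ ¬x3   [eliminate →]
= ¬x1 ∨ ¬(¬¬x3 ∨ (x3 → x2)) ∨ ¬x3   [eliminate →]
= ¬x1 ∨ ¬(¬¬x3 ∨ ¬x3 ∨ x2) ∨ ¬x3   [eliminate →]
= ¬x1 ∨ (¬¬¬x3 ∧ ¬¬x3 ∧ ¬x2) ∨ ¬x3   [De Morgan]
= ¬x1 ∨ (¬x3 ∧ ¬¬x3 ∧ ¬x2) ∨ ¬x3   [double negation]
= ¬x1 ∨ (¬x3 ∧ x3 ∧ ¬x2) ∨ ¬x3   [double negation]
= (¬x1 ∨ ¬x3 ∨ ¬x3) ∧ (¬x1 ∨ x3 ∨ ¬x3) ∧ (¬x1 ∨ ¬x2 ∨ ¬x3)   [distribute ∨ over ∧]
= ¬x1 ∨ ¬x3   [simplify]

¬x1 ∨ ¬x3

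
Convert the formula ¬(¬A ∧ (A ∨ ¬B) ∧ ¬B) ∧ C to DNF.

(A ∧ C) ∨ (B ∧ C)

¬(¬A ∧ (A ∨ ¬B) ∧ ¬B) ∧ C
≡ (¬¬A ∨ ¬(A ∨ ¬B) ∨ ¬¬B) ∧ C
≡ (A ∨ ¬(A ∨ ¬B) ∨ ¬¬B) ∧ C
≡ (A ∨ (¬A ∧ ¬¬B) ∨ ¬¬B) ∧ C
≡ (A ∨ (¬A ∧ B) ∨ ¬¬B) ∧ C
≡ (A ∨ (¬A ∧ B) ∨ B) ∧ C
≡ (A ∧ C) ∨ (¬A ∧ B ∧ C) ∨ (B ∧ C)
≡ (A ∧ C) ∨ (B ∧ C)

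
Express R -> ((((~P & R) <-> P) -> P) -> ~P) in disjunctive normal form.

~R | ~P

R -> ((((~P & R) <-> P) -> P) -> ~P)
= ~R | ((((~P & R) <-> P) -> P) -> ~P)   (eliminate ->)
= ~R | ~(((~P & R) <-> P) -> P) | ~P   (eliminate ->)
= ~R | ~(~((~P & R) <-> P) | P) | ~P   (eliminate ->)
= ~R | ~(~(((~P & R) -> P) & (P -> (~P & R))) | P) | ~P   (eliminate <->)
= ~R | ~(~((~(~P & R) | P) & (P -> (~P & R))) | P) | ~P   (eliminate ->)
= ~R | ~(~((~(~P & R) | P) & (~P | (~P & R))) | P) | ~P   (eliminate ->)
= ~R | (~~((~(~P & R) | P) & (~P | (~P & R))) & ~P) | ~P   (De Morgan)
= ~R | ((~(~P & R) | P) & (~P | (~P & R)) & ~P) | ~P   (double negation)
= ~R | ((~~P | ~R | P) & (~P | (~P & R)) & ~P) | ~P   (De Morgan)
= ~R | ((P | ~R | P) & (~P | (~P & R)) & ~P) | ~P   (double negation)
= ~R | (P & ~P & ~P) | (P & ~P & R & ~P) | (~R & ~P & ~P) | (~R & ~P & R & ~P) | (P & ~P & ~P) | (P & ~P & R & ~P) | ~P   (distribute & over |)
= ~R | ~P   (simplify)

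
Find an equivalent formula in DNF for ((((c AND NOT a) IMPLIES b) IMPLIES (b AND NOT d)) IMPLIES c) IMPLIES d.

((((c AND NOT a) IMPLIES b) IMPLIES (b AND NOT d)) IMPLIES c) IMPLIES d
≡ NOT ((((c AND NOT a) IMPLIES b) IMPLIES (b AND NOT d)) IMPLIES c) OR d   (eliminate IMPLIES)
≡ NOT (NOT (((c AND NOT a) IMPLIES b) IMPLIES (b AND NOT d)) OR c) OR d   (eliminate IMPLIES)
≡ NOT (NOT (NOT ((c AND NOT a) IMPLIES b) OR (b AND NOT d)) OR c) OR d   (eliminate IMPLIES)
≡ NOT (NOT (NOT (NOT (c AND NOT a) OR b) OR (b AND NOT d)) OR c) OR d   (eliminate IMPLIES)
≡ (NOT NOT (NOT (NOT (c AND NOT a) OR b) OR (b AND NOT d)) AND NOT c) OR d   (De Morgan)
≡ ((NOT (NOT (c AND NOT a) OR b) OR (b AND NOT d)) AND NOT c) OR d   (double negation)
≡ (((NOT NOT (c AND NOT a) AND NOT b) OR (b AND NOT d)) AND NOT c) OR d   (De Morgan)
≡ (((c AND NOT a AND NOT b) OR (b AND NOT d)) AND NOT c) OR d   (double negation)
≡ (c AND NOT a AND NOT b AND NOT c) OR (b AND NOT d AND NOT c) OR d   (distribute AND over OR)
≡ (b AND NOT d AND NOT c) OR d   (simplify)

(b AND NOT d AND NOT c) OR d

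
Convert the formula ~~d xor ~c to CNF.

(d | ~c) & (~d | c)

~~d xor ~c
≡ (~~d | ~c) & ~(~~d & ~c)   (expand xor)
≡ (d | ~c) & ~(~~d & ~c)   (double negation)
≡ (d | ~c) & (~~~d | ~~c)   (De Morgan)
≡ (d | ~c) & (~d | ~~c)   (double negation)
≡ (d | ~c) & (~d | c)   (double negation)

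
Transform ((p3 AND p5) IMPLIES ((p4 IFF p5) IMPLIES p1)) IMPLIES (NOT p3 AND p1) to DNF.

(p3 AND p5 AND p4 AND NOT p1) OR (NOT p3 AND p1)

((p3 AND p5) IMPLIES ((p4 IFF p5) IMPLIES p1)) IMPLIES (NOT p3 AND p1)
≡ NOT ((p3 AND p5) IMPLIES ((p4 IFF p5) IMPLIES p1)) OR (NOT p3 AND p1)   (eliminate IMPLIES)
≡ NOT (NOT (p3 AND p5) OR ((p4 IFF p5) IMPLIES p1)) OR (NOT p3 AND p1)   (eliminate IMPLIES)
≡ NOT (NOT (p3 AND p5) OR NOT (p4 IFF p5) OR p1) OR (NOT p3 AND p1)   (eliminate IMPLIES)
≡ NOT (NOT (p3 AND p5) OR NOT ((p4 IMPLIES p5) AND (p5 IMPLIES p4)) OR p1) OR (NOT p3 AND p1)   (eliminate IFF)
≡ NOT (NOT (p3 AND p5) OR NOT ((NOT p4 OR p5) AND (p5 IMPLIES p4)) OR p1) OR (NOT p3 AND p1)   (eliminate IMPLIES)
≡ NOT (NOT (p3 AND p5) OR NOT ((NOT p4 OR p5) AND (NOT p5 OR p4)) OR p1) OR (NOT p3 AND p1)   (eliminate IMPLIES)
≡ (NOT NOT (p3 AND p5) AND NOT NOT ((NOT p4 OR p5) AND (NOT p5 OR p4)) AND NOT p1) OR (NOT p3 AND p1)   (De Morgan)
≡ (p3 AND p5 AND NOT NOT ((NOT p4 OR p5) AND (NOT p5 OR p4)) AND NOT p1) OR (NOT p3 AND p1)   (double negation)
≡ (p3 AND p5 AND (NOT p4 OR p5) AND (NOT p5 OR p4) AND NOT p1) OR (NOT p3 AND p1)   (double negation)
≡ (p3 AND p5 AND NOT p4 AND NOT p5 AND NOT p1) OR (p3 AND p5 AND NOT p4 AND p4 AND NOT p1) OR (p3 AND p5 AND p5 AND NOT p5 AND NOT p1) OR (p3 AND p5 AND p5 AND p4 AND NOT p1) OR (NOT p3 AND p1)   (distribute AND over OR)
≡ (p3 AND p5 AND p4 AND NOT p1) OR (NOT p3 AND p1)   (simplify)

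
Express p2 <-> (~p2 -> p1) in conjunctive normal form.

~p1 | p2

p2 <-> (~p2 -> p1)
≡ (p2 -> (~p2 -> p1)) & ((~p2 -> p1) -> p2)   [eliminate <->]
≡ (~p2 | (~p2 -> p1)) & ((~p2 -> p1) -> p2)   [eliminate ->]
≡ (~p2 | ~~p2 | p1) & ((~p2 -> p1) -> p2)   [eliminate ->]
≡ (~p2 | ~~p2 | p1) & (~(~p2 -> p1) | p2)   [eliminate ->]
≡ (~p2 | ~~p2 | p1) & (~(~~p2 | p1) | p2)   [eliminate ->]
≡ (~p2 | p2 | p1) & (~(~~p2 | p1) | p2)   [double negation]
≡ (~p2 | p2 | p1) & ((~~~p2 & ~p1) | p2)   [De Morgan]
≡ (~p2 | p2 | p1) & ((~p2 & ~p1) | p2)   [double negation]
≡ (~p2 | p2 | p1) & (~p2 | p2) & (~p1 | p2)   [distribute | over &]
≡ ~p1 | p2   [simplify]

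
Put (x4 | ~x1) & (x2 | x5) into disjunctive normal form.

(x4 & x2) | (x4 & x5) | (~x1 & x2) | (~x1 & x5)

(x4 | ~x1) & (x2 | x5)
⇔ (x4 & x2) | (x4 & x5) | (~x1 & x2) | (~x1 & x5)   [distribute & over |]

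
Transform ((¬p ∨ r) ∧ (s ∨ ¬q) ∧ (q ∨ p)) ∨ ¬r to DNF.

(¬p ∧ s ∧ q) ∨ (r ∧ s ∧ q) ∨ (r ∧ s ∧ p) ∨ (r ∧ ¬q ∧ p) ∨ ¬r

((¬p ∨ r) ∧ (s ∨ ¬q) ∧ (q ∨ p)) ∨ ¬r
≡ (¬p ∧ s ∧ q) ∨ (¬p ∧ s ∧ p) ∨ (¬p ∧ ¬q ∧ q) ∨ (¬p ∧ ¬q ∧ p) ∨ (r ∧ s ∧ q) ∨ (r ∧ s ∧ p) ∨ (r ∧ ¬q ∧ q) ∨ (r ∧ ¬q ∧ p) ∨ ¬r
≡ (¬p ∧ s ∧ q) ∨ (r ∧ s ∧ q) ∨ (r ∧ s ∧ p) ∨ (r ∧ ¬q ∧ p) ∨ ¬r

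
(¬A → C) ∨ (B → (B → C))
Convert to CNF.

A ∨ C ∨ ¬B

(¬A → C) ∨ (B → (B → C))
≡ ¬¬A ∨ C ∨ (B → (B → C))   (eliminate →)
≡ ¬¬A ∨ C ∨ ¬B ∨ (B → C)   (eliminate →)
≡ ¬¬A ∨ C ∨ ¬B ∨ ¬B ∨ C   (eliminate →)
≡ A ∨ C ∨ ¬B ∨ ¬B ∨ C   (double negation)
≡ A ∨ C ∨ ¬B   (simplify)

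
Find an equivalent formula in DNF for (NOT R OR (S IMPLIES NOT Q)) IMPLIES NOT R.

(NOT R OR (S IMPLIES NOT Q)) IMPLIES NOT R
= NOT (NOT R OR (S IMPLIES NOT Q)) OR NOT R
= NOT (NOT R OR NOT S OR NOT Q) OR NOT R
= (NOT NOT R AND NOT NOT S AND NOT NOT Q) OR NOT R
= (R AND NOT NOT S AND NOT NOT Q) OR NOT R
= (R AND S AND NOT NOT Q) OR NOT R
= (R AND S AND Q) OR NOT R

(R AND S AND Q) OR NOT R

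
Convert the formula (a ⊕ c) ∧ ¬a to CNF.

(a ⊕ c) ∧ ¬a
⇔ (a ∨ c) ∧ ¬(a ∧ c) ∧ ¬a   [expand ⊕]
⇔ (a ∨ c) ∧ (¬a ∨ ¬c) ∧ ¬a   [De Morgan]
⇔ (a ∨ c) ∧ ¬a   [simplify]

(a ∨ c) ∧ ¬a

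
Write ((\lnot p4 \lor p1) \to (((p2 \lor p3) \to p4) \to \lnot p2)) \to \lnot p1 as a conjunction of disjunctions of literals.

(\lnot p2 \lor p4 \lor \lnot p1) \land (\lnot p3 \lor p4 \lor \lnot p1) \land (p2 \lor \lnot p1)

((\lnot p4 \lor p1) \to (((p2 \lor p3) \to p4) \to \lnot p2)) \to \lnot p1
⇔ \lnot ((\lnot p4 \lor p1) \to (((p2 \lor p3) \to p4) \to \lnot p2)) \lor \lnot p1   — eliminate \to
⇔ \lnot (\lnot (\lnot p4 \lor p1) \lor (((p2 \lor p3) \to p4) \to \lnot p2)) \lor \lnot p1   — eliminate \to
⇔ \lnot (\lnot (\lnot p4 \lor p1) \lor \lnot ((p2 \lor p3) \to p4) \lor \lnot p2) \lor \lnot p1   — eliminate \to
⇔ \lnot (\lnot (\lnot p4 \lor p1) \lor \lnot (\lnot (p2 \lor p3) \lor p4) \lor \lnot p2) \lor \lnot p1   — eliminate \to
⇔ (\lnot \lnot (\lnot p4 \lor p1) \land \lnot \lnot (\lnot (p2 \lor p3) \lor p4) \land \lnot \lnot p2) \lor \lnot p1   — De Morgan
⇔ ((\lnot p4 \lor p1) \land \lnot \lnot (\lnot (p2 \lor p3) \lor p4) \land \lnot \lnot p2) \lor \lnot p1   — double negation
⇔ ((\lnot p4 \lor p1) \land (\lnot (p2 \lor p3) \lor p4) \land \lnot \lnot p2) \lor \lnot p1   — double negation
⇔ ((\lnot p4 \lor p1) \land ((\lnot p2 \land \lnot p3) \lor p4) \land \lnot \lnot p2) \lor \lnot p1   — De Morgan
⇔ ((\lnot p4 \lor p1) \land ((\lnot p2 \land \lnot p3) \lor p4) \land p2) \lor \lnot p1   — double negation
⇔ (\lnot p4 \lor p1 \lor \lnot p1) \land (\lnot p2 \lor p4 \lor \lnot p1) \land (\lnot p3 \lor p4 \lor \lnot p1) \land (p2 \lor \lnot p1)   — distribute \lor over \land
⇔ (\lnot p2 \lor p4 \lor \lnot p1) \land (\lnot p3 \lor p4 \lor \lnot p1) \land (p2 \lor \lnot p1)   — simplify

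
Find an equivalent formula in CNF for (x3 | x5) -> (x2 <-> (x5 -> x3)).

(x3 | x5) -> (x2 <-> (x5 -> x3))
≡ ~(x3 | x5) | (x2 <-> (x5 -> x3))   — eliminate ->
≡ ~(x3 | x5) | ((x2 -> (x5 -> x3)) & ((x5 -> x3) -> x2))   — eliminate <->
≡ ~(x3 | x5) | ((~x2 | (x5 -> x3)) & ((x5 -> x3) -> x2))   — eliminate ->
≡ ~(x3 | x5) | ((~x2 | ~x5 | x3) & ((x5 -> x3) -> x2))   — eliminate ->
≡ ~(x3 | x5) | ((~x2 | ~x5 | x3) & (~(x5 -> x3) | x2))   — eliminate ->
≡ ~(x3 | x5) | ((~x2 | ~x5 | x3) & (~(~x5 | x3) | x2))   — eliminate ->
≡ (~x3 & ~x5) | ((~x2 | ~x5 | x3) & (~(~x5 | x3) | x2))   — De Morgan
≡ (~x3 & ~x5) | ((~x2 | ~x5 | x3) & ((~~x5 & ~x3) | x2))   — De Morgan
≡ (~x3 & ~x5) | ((~x2 | ~x5 | x3) & ((x5 & ~x3) | x2))   — double negation
≡ (~x3 | ~x2 | ~x5 | x3) & (~x3 | x5 | x2) & (~x3 | ~x3 | x2) & (~x5 | ~x2 | ~x5 | x3) & (~x5 | x5 | x2) & (~x5 | ~x3 | x2)   — distribute | over &
≡ (~x3 | x2) & (~x5 | ~x2 | x3)   — simplify

(~x3 | x2) & (~x5 | ~x2 | x3)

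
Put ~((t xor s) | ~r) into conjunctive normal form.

~((t xor s) | ~r)
⇔ ~(((t | s) & ~(t & s)) | ~r)   — expand xor
⇔ ~((t | s) & ~(t & s)) & ~~r   — De Morgan
⇔ (~(t | s) | ~~(t & s)) & ~~r   — De Morgan
⇔ ((~t & ~s) | ~~(t & s)) & ~~r   — De Morgan
⇔ ((~t & ~s) | (t & s)) & ~~r   — double negation
⇔ ((~t & ~s) | (t & s)) & r   — double negation
⇔ (~t | t) & (~t | s) & (~s | t) & (~s | s) & r   — distribute | over &
⇔ (~t | s) & (~s | t) & r   — simplify

(~t | s) & (~s | t) & r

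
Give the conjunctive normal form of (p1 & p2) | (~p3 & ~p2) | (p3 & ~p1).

(p1 & p2) | (~p3 & ~p2) | (p3 & ~p1)
≡ (p1 | ~p3 | p3) & (p1 | ~p3 | ~p1) & (p1 | ~p2 | p3) & (p1 | ~p2 | ~p1) & (p2 | ~p3 | p3) & (p2 | ~p3 | ~p1) & (p2 | ~p2 | p3) & (p2 | ~p2 | ~p1)   — distribute | over &
≡ (p1 | ~p2 | p3) & (p2 | ~p3 | ~p1)   — simplify

(p1 | ~p2 | p3) & (p2 | ~p3 | ~p1)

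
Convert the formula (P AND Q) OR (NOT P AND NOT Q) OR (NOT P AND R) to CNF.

(P OR NOT Q OR R) AND (Q OR NOT P)

(P AND Q) OR (NOT P AND NOT Q) OR (NOT P AND R)
≡ (P OR NOT P OR NOT P) AND (P OR NOT P OR R) AND (P OR NOT Q OR NOT P) AND (P OR NOT Q OR R) AND (Q OR NOT P OR NOT P) AND (Q OR NOT P OR R) AND (Q OR NOT Q OR NOT P) AND (Q OR NOT Q OR R)   [distribute OR over AND]
≡ (P OR NOT Q OR R) AND (Q OR NOT P)   [simplify]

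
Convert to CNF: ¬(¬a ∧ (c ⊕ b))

¬(¬a ∧ (c ⊕ b))
≡ ¬(¬a ∧ (c ∨ b) ∧ ¬(c ∧ b))
≡ ¬¬a ∨ ¬(c ∨ b) ∨ ¬¬(c ∧ b)
≡ a ∨ ¬(c ∨ b) ∨ ¬¬(c ∧ b)
≡ a ∨ (¬c ∧ ¬b) ∨ ¬¬(c ∧ b)
≡ a ∨ (¬c ∧ ¬b) ∨ (c ∧ b)
≡ (a ∨ ¬c ∨ c) ∧ (a ∨ ¬c ∨ b) ∧ (a ∨ ¬b ∨ c) ∧ (a ∨ ¬b ∨ b)
≡ (a ∨ ¬c ∨ b) ∧ (a ∨ ¬b ∨ c)

(a ∨ ¬c ∨ b) ∧ (a ∨ ¬b ∨ c)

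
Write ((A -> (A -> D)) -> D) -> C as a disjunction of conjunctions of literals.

(~A & ~D) | C

((A -> (A -> D)) -> D) -> C
= ~((A -> (A -> D)) -> D) | C   (eliminate ->)
= ~(~(A -> (A -> D)) | D) | C   (eliminate ->)
= ~(~(~A | (A -> D)) | D) | C   (eliminate ->)
= ~(~(~A | ~A | D) | D) | C   (eliminate ->)
= (~~(~A | ~A | D) & ~D) | C   (De Morgan)
= ((~A | ~A | D) & ~D) | C   (double negation)
= (~A & ~D) | (~A & ~D) | (D & ~D) | C   (distribute & over |)
= (~A & ~D) | C   (simplify)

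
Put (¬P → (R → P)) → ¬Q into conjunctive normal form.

(¬P ∨ ¬Q) ∧ (R ∨ ¬Q)

(¬P → (R → P)) → ¬Q
= ¬(¬P → (R → P)) ∨ ¬Q   [eliminate →]
= ¬(¬¬P ∨ (R → P)) ∨ ¬Q   [eliminate →]
= ¬(¬¬P ∨ ¬R ∨ P) ∨ ¬Q   [eliminate →]
= (¬¬¬P ∧ ¬¬R ∧ ¬P) ∨ ¬Q   [De Morgan]
= (¬P ∧ ¬¬R ∧ ¬P) ∨ ¬Q   [double negation]
= (¬P ∧ R ∧ ¬P) ∨ ¬Q   [double negation]
= (¬P ∨ ¬Q) ∧ (R ∨ ¬Q) ∧ (¬P ∨ ¬Q)   [distribute ∨ over ∧]
= (¬P ∨ ¬Q) ∧ (R ∨ ¬Q)   [simplify]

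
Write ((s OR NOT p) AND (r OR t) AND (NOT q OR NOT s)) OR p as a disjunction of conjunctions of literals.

(s AND r AND NOT q) OR (s AND t AND NOT q) OR (NOT p AND r AND NOT q) OR (NOT p AND r AND NOT s) OR (NOT p AND t AND NOT q) OR (NOT p AND t AND NOT s) OR p

((s OR NOT p) AND (r OR t) AND (NOT q OR NOT s)) OR p
= (s AND r AND NOT q) OR (s AND r AND NOT s) OR (s AND t AND NOT q) OR (s AND t AND NOT s) OR (NOT p AND r AND NOT q) OR (NOT p AND r AND NOT s) OR (NOT p AND t AND NOT q) OR (NOT p AND t AND NOT s) OR p
= (s AND r AND NOT q) OR (s AND t AND NOT q) OR (NOT p AND r AND NOT q) OR (NOT p AND r AND NOT s) OR (NOT p AND t AND NOT q) OR (NOT p AND t AND NOT s) OR p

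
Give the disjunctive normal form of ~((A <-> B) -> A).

~((A <-> B) -> A)
= ~(~(A <-> B) | A)   [eliminate ->]
= ~(~((A -> B) & (B -> A)) | A)   [eliminate <->]
= ~(~((~A | B) & (B -> A)) | A)   [eliminate ->]
= ~(~((~A | B) & (~B | A)) | A)   [eliminate ->]
= ~~((~A | B) & (~B | A)) & ~A   [De Morgan]
= (~A | B) & (~B | A) & ~A   [double negation]
= (~A & ~B & ~A) | (~A & A & ~A) | (B & ~B & ~A) | (B & A & ~A)   [distribute & over |]
= ~A & ~B   [simplify]

~A & ~B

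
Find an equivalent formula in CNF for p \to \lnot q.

p \to \lnot q
= \lnot p \lor \lnot q   [eliminate \to]

\lnot p \lor \lnot q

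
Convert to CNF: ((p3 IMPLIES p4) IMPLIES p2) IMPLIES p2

((p3 IMPLIES p4) IMPLIES p2) IMPLIES p2
≡ NOT ((p3 IMPLIES p4) IMPLIES p2) OR p2
≡ NOT (NOT (p3 IMPLIES p4) OR p2) OR p2
≡ NOT (NOT (NOT p3 OR p4) OR p2) OR p2
≡ (NOT NOT (NOT p3 OR p4) AND NOT p2) OR p2
≡ ((NOT p3 OR p4) AND NOT p2) OR p2
≡ (NOT p3 OR p4 OR p2) AND (NOT p2 OR p2)
≡ NOT p3 OR p4 OR p2

NOT p3 OR p4 OR p2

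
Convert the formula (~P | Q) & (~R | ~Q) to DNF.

(~P | Q) & (~R | ~Q)
≡ (~P & ~R) | (~P & ~Q) | (Q & ~R) | (Q & ~Q)   [distribute & over |]
≡ (~P & ~R) | (~P & ~Q) | (Q & ~R)   [simplify]

(~P & ~R) | (~P & ~Q) | (Q & ~R)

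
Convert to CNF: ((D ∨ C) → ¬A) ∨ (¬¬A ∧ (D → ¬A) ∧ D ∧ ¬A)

((D ∨ C) → ¬A) ∨ (¬¬A ∧ (D → ¬A) ∧ D ∧ ¬A)
⇔ ¬(D ∨ C) ∨ ¬A ∨ (¬¬A ∧ (D → ¬A) ∧ D ∧ ¬A)   [eliminate →]
⇔ ¬(D ∨ C) ∨ ¬A ∨ (¬¬A ∧ (¬D ∨ ¬A) ∧ D ∧ ¬A)   [eliminate →]
⇔ (¬D ∧ ¬C) ∨ ¬A ∨ (¬¬A ∧ (¬D ∨ ¬A) ∧ D ∧ ¬A)   [De Morgan]
⇔ (¬D ∧ ¬C) ∨ ¬A ∨ (A ∧ (¬D ∨ ¬A) ∧ D ∧ ¬A)   [double negation]
⇔ (¬D ∨ ¬A ∨ A) ∧ (¬D ∨ ¬A ∨ ¬D ∨ ¬A) ∧ (¬D ∨ ¬A ∨ D) ∧ (¬D ∨ ¬A ∨ ¬A) ∧ (¬C ∨ ¬A ∨ A) ∧ (¬C ∨ ¬A ∨ ¬D ∨ ¬A) ∧ (¬C ∨ ¬A ∨ D) ∧ (¬C ∨ ¬A ∨ ¬A)   [distribute ∨ over ∧]
⇔ (¬D ∨ ¬A) ∧ (¬C ∨ ¬A)   [simplify]

(¬D ∨ ¬A) ∧ (¬C ∨ ¬A)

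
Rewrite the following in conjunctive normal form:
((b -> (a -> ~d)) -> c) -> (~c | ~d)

~c | ~d

((b -> (a -> ~d)) -> c) -> (~c | ~d)
≡ ~((b -> (a -> ~d)) -> c) | ~c | ~d   [eliminate ->]
≡ ~(~(b -> (a -> ~d)) | c) | ~c | ~d   [eliminate ->]
≡ ~(~(~b | (a -> ~d)) | c) | ~c | ~d   [eliminate ->]
≡ ~(~(~b | ~a | ~d) | c) | ~c | ~d   [eliminate ->]
≡ (~~(~b | ~a | ~d) & ~c) | ~c | ~d   [De Morgan]
≡ ((~b | ~a | ~d) & ~c) | ~c | ~d   [double negation]
≡ (~b | ~a | ~d | ~c | ~d) & (~c | ~c | ~d)   [distribute | over &]
≡ ~c | ~d   [simplify]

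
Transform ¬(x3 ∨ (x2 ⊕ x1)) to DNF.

¬(x3 ∨ (x2 ⊕ x1))
≡ ¬(x3 ∨ (x2 ∧ ¬x1) ∨ (¬x2 ∧ x1))   [expand ⊕]
≡ ¬x3 ∧ ¬(x2 ∧ ¬x1) ∧ ¬(¬x2 ∧ x1)   [De Morgan]
≡ ¬x3 ∧ (¬x2 ∨ ¬¬x1) ∧ ¬(¬x2 ∧ x1)   [De Morgan]
≡ ¬x3 ∧ (¬x2 ∨ x1) ∧ ¬(¬x2 ∧ x1)   [double negation]
≡ ¬x3 ∧ (¬x2 ∨ x1) ∧ (¬¬x2 ∨ ¬x1)   [De Morgan]
≡ ¬x3 ∧ (¬x2 ∨ x1) ∧ (x2 ∨ ¬x1)   [double negation]
≡ (¬x3 ∧ ¬x2 ∧ x2) ∨ (¬x3 ∧ ¬x2 ∧ ¬x1) ∨ (¬x3 ∧ x1 ∧ x2) ∨ (¬x3 ∧ x1 ∧ ¬x1)   [distribute ∧ over ∨]
≡ (¬x3 ∧ ¬x2 ∧ ¬x1) ∨ (¬x3 ∧ x1 ∧ x2)   [simplify]

(¬x3 ∧ ¬x2 ∧ ¬x1) ∨ (¬x3 ∧ x1 ∧ x2)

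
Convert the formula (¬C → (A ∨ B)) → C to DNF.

(¬C ∧ ¬A ∧ ¬B) ∨ C

(¬C → (A ∨ B)) → C
= ¬(¬C → (A ∨ B)) ∨ C   [eliminate →]
= ¬(¬¬C ∨ A ∨ B) ∨ C   [eliminate →]
= (¬¬¬C ∧ ¬A ∧ ¬B) ∨ C   [De Morgan]
= (¬C ∧ ¬A ∧ ¬B) ∨ C   [double negation]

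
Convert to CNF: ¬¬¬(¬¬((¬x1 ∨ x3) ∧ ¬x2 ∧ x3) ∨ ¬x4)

¬¬¬(¬¬((¬x1 ∨ x3) ∧ ¬x2 ∧ x3) ∨ ¬x4)
≡ ¬(¬¬((¬x1 ∨ x3) ∧ ¬x2 ∧ x3) ∨ ¬x4)   (double negation)
≡ ¬¬¬((¬x1 ∨ x3) ∧ ¬x2 ∧ x3) ∧ ¬¬x4   (De Morgan)
≡ ¬((¬x1 ∨ x3) ∧ ¬x2 ∧ x3) ∧ ¬¬x4   (double negation)
≡ (¬(¬x1 ∨ x3) ∨ ¬¬x2 ∨ ¬x3) ∧ ¬¬x4   (De Morgan)
≡ ((¬¬x1 ∧ ¬x3) ∨ ¬¬x2 ∨ ¬x3) ∧ ¬¬x4   (De Morgan)
≡ ((x1 ∧ ¬x3) ∨ ¬¬x2 ∨ ¬x3) ∧ ¬¬x4   (double negation)
≡ ((x1 ∧ ¬x3) ∨ x2 ∨ ¬x3) ∧ ¬¬x4   (double negation)
≡ ((x1 ∧ ¬x3) ∨ x2 ∨ ¬x3) ∧ x4   (double negation)
≡ (x1 ∨ x2 ∨ ¬x3) ∧ (¬x3 ∨ x2 ∨ ¬x3) ∧ x4   (distribute ∨ over ∧)
≡ (¬x3 ∨ x2) ∧ x4   (simplify)

(¬x3 ∨ x2) ∧ x4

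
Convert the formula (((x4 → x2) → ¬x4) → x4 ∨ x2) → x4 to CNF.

¬x2 ∨ x4

(((x4 → x2) → ¬x4) → x4 ∨ x2) → x4
≡ ¬(((x4 → x2) → ¬x4) → x4 ∨ x2) ∨ x4   — eliminate →
≡ ¬(¬((x4 → x2) → ¬x4) ∨ x4 ∨ x2) ∨ x4   — eliminate →
≡ ¬(¬(¬(x4 → x2) ∨ ¬x4) ∨ x4 ∨ x2) ∨ x4   — eliminate →
≡ ¬(¬(¬(¬x4 ∨ x2) ∨ ¬x4) ∨ x4 ∨ x2) ∨ x4   — eliminate →
≡ ¬¬(¬(¬x4 ∨ x2) ∨ ¬x4) ∧ ¬x4 ∧ ¬x2 ∨ x4   — De Morgan
≡ (¬(¬x4 ∨ x2) ∨ ¬x4) ∧ ¬x4 ∧ ¬x2 ∨ x4   — double negation
≡ (¬¬x4 ∧ ¬x2 ∨ ¬x4) ∧ ¬x4 ∧ ¬x2 ∨ x4   — De Morgan
≡ (x4 ∧ ¬x2 ∨ ¬x4) ∧ ¬x4 ∧ ¬x2 ∨ x4   — double negation
≡ (x4 ∨ ¬x4 ∨ x4) ∧ (¬x2 ∨ ¬x4 ∨ x4) ∧ (¬x4 ∨ x4) ∧ (¬x2 ∨ x4)   — distribute ∨ over ∧
≡ ¬x2 ∨ x4   — simplify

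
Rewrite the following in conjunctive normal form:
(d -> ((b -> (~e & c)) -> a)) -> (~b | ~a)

(d -> ((b -> (~e & c)) -> a)) -> (~b | ~a)
≡ ~(d -> ((b -> (~e & c)) -> a)) | ~b | ~a   (eliminate ->)
≡ ~(~d | ((b -> (~e & c)) -> a)) | ~b | ~a   (eliminate ->)
≡ ~(~d | ~(b -> (~e & c)) | a) | ~b | ~a   (eliminate ->)
≡ ~(~d | ~(~b | (~e & c)) | a) | ~b | ~a   (eliminate ->)
≡ (~~d & ~~(~b | (~e & c)) & ~a) | ~b | ~a   (De Morgan)
≡ (d & ~~(~b | (~e & c)) & ~a) | ~b | ~a   (double negation)
≡ (d & (~b | (~e & c)) & ~a) | ~b | ~a   (double negation)
≡ (d | ~b | ~a) & (~b | ~e | ~b | ~a) & (~b | c | ~b | ~a) & (~a | ~b | ~a)   (distribute | over &)
≡ ~a | ~b   (simplify)

~a | ~b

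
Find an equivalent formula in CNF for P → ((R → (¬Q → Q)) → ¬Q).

P → ((R → (¬Q → Q)) → ¬Q)
≡ ¬P ∨ ((R → (¬Q → Q)) → ¬Q)   [eliminate →]
≡ ¬P ∨ ¬(R → (¬Q → Q)) ∨ ¬Q   [eliminate →]
≡ ¬P ∨ ¬(¬R ∨ (¬Q → Q)) ∨ ¬Q   [eliminate →]
≡ ¬P ∨ ¬(¬R ∨ ¬¬Q ∨ Q) ∨ ¬Q   [eliminate →]
≡ ¬P ∨ ¬¬R ∧ ¬¬¬Q ∧ ¬Q ∨ ¬Q   [De Morgan]
≡ ¬P ∨ R ∧ ¬¬¬Q ∧ ¬Q ∨ ¬Q   [double negation]
≡ ¬P ∨ R ∧ ¬Q ∧ ¬Q ∨ ¬Q   [double negation]
≡ (¬P ∨ R ∨ ¬Q) ∧ (¬P ∨ ¬Q ∨ ¬Q) ∧ (¬P ∨ ¬Q ∨ ¬Q)   [distribute ∨ over ∧]
≡ ¬P ∨ ¬Q   [simplify]

¬P ∨ ¬Q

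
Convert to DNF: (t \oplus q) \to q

(t \oplus q) \to q
= \lnot (t \oplus q) \lor q   [eliminate \to]
= \lnot ((t \land \lnot q) \lor (\lnot t \land q)) \lor q   [expand \oplus]
= (\lnot (t \land \lnot q) \land \lnot (\lnot t \land q)) \lor q   [De Morgan]
= ((\lnot t \lor \lnot \lnot q) \land \lnot (\lnot t \land q)) \lor q   [De Morgan]
= ((\lnot t \lor q) \land \lnot (\lnot t \land q)) \lor q   [double negation]
= ((\lnot t \lor q) \land (\lnot \lnot t \lor \lnot q)) \lor q   [De Morgan]
= ((\lnot t \lor q) \land (t \lor \lnot q)) \lor q   [double negation]
= (\lnot t \land t) \lor (\lnot t \land \lnot q) \lor (q \land t) \lor (q \land \lnot q) \lor q   [distribute \land over \lor]
= (\lnot t \land \lnot q) \lor q   [simplify]

(\lnot t \land \lnot q) \lor q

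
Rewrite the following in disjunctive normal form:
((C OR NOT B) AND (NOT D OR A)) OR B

((C OR NOT B) AND (NOT D OR A)) OR B
≡ (C AND NOT D) OR (C AND A) OR (NOT B AND NOT D) OR (NOT B AND A) OR B   [distribute AND over OR]

(C AND NOT D) OR (C AND A) OR (NOT B AND NOT D) OR (NOT B AND A) OR B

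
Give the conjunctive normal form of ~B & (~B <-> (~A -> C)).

~B & (B | A | C)

~B & (~B <-> (~A -> C))
≡ ~B & (~B -> (~A -> C)) & ((~A -> C) -> ~B)   [eliminate <->]
≡ ~B & (~~B | (~A -> C)) & ((~A -> C) -> ~B)   [eliminate ->]
≡ ~B & (~~B | ~~A | C) & ((~A -> C) -> ~B)   [eliminate ->]
≡ ~B & (~~B | ~~A | C) & (~(~A -> C) | ~B)   [eliminate ->]
≡ ~B & (~~B | ~~A | C) & (~(~~A | C) | ~B)   [eliminate ->]
≡ ~B & (B | ~~A | C) & (~(~~A | C) | ~B)   [double negation]
≡ ~B & (B | A | C) & (~(~~A | C) | ~B)   [double negation]
≡ ~B & (B | A | C) & ((~~~A & ~C) | ~B)   [De Morgan]
≡ ~B & (B | A | C) & ((~A & ~C) | ~B)   [double negation]
≡ ~B & (B | A | C) & (~A | ~B) & (~C | ~B)   [distribute | over &]
≡ ~B & (B | A | C)   [simplify]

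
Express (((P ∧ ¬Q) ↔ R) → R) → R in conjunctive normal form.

(((P ∧ ¬Q) ↔ R) → R) → R
≡ ¬(((P ∧ ¬Q) ↔ R) → R) ∨ R   — eliminate →
≡ ¬(¬((P ∧ ¬Q) ↔ R) ∨ R) ∨ R   — eliminate →
≡ ¬(¬(((P ∧ ¬Q) → R) ∧ (R → (P ∧ ¬Q))) ∨ R) ∨ R   — eliminate ↔
≡ ¬(¬((¬(P ∧ ¬Q) ∨ R) ∧ (R → (P ∧ ¬Q))) ∨ R) ∨ R   — eliminate →
≡ ¬(¬((¬(P ∧ ¬Q) ∨ R) ∧ (¬R ∨ (P ∧ ¬Q))) ∨ R) ∨ R   — eliminate →
≡ (¬¬((¬(P ∧ ¬Q) ∨ R) ∧ (¬R ∨ (P ∧ ¬Q))) ∧ ¬R) ∨ R   — De Morgan
≡ ((¬(P ∧ ¬Q) ∨ R) ∧ (¬R ∨ (P ∧ ¬Q)) ∧ ¬R) ∨ R   — double negation
≡ ((¬P ∨ ¬¬Q ∨ R) ∧ (¬R ∨ (P ∧ ¬Q)) ∧ ¬R) ∨ R   — De Morgan
≡ ((¬P ∨ Q ∨ R) ∧ (¬R ∨ (P ∧ ¬Q)) ∧ ¬R) ∨ R   — double negation
≡ (¬P ∨ Q ∨ R ∨ R) ∧ (¬R ∨ P ∨ R) ∧ (¬R ∨ ¬Q ∨ R) ∧ (¬R ∨ R)   — distribute ∨ over ∧
≡ ¬P ∨ Q ∨ R   — simplify

¬P ∨ Q ∨ R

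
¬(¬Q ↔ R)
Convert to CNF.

(¬Q ∨ R) ∧ (¬R ∨ Q)

¬(¬Q ↔ R)
⇔ ¬((¬Q → R) ∧ (R → ¬Q))   (eliminate ↔)
⇔ ¬((¬¬Q ∨ R) ∧ (R → ¬Q))   (eliminate →)
⇔ ¬((¬¬Q ∨ R) ∧ (¬R ∨ ¬Q))   (eliminate →)
⇔ ¬(¬¬Q ∨ R) ∨ ¬(¬R ∨ ¬Q)   (De Morgan)
⇔ (¬¬¬Q ∧ ¬R) ∨ ¬(¬R ∨ ¬Q)   (De Morgan)
⇔ (¬Q ∧ ¬R) ∨ ¬(¬R ∨ ¬Q)   (double negation)
⇔ (¬Q ∧ ¬R) ∨ (¬¬R ∧ ¬¬Q)   (De Morgan)
⇔ (¬Q ∧ ¬R) ∨ (R ∧ ¬¬Q)   (double negation)
⇔ (¬Q ∧ ¬R) ∨ (R ∧ Q)   (double negation)
⇔ (¬Q ∨ R) ∧ (¬Q ∨ Q) ∧ (¬R ∨ R) ∧ (¬R ∨ Q)   (distribute ∨ over ∧)
⇔ (¬Q ∨ R) ∧ (¬R ∨ Q)   (simplify)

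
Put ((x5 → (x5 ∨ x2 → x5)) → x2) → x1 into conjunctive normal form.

¬x2 ∨ x1

((x5 → (x5 ∨ x2 → x5)) → x2) → x1
≡ ¬((x5 → (x5 ∨ x2 → x5)) → x2) ∨ x1
≡ ¬(¬(x5 → (x5 ∨ x2 → x5)) ∨ x2) ∨ x1
≡ ¬(¬(¬x5 ∨ (x5 ∨ x2 → x5)) ∨ x2) ∨ x1
≡ ¬(¬(¬x5 ∨ ¬(x5 ∨ x2) ∨ x5) ∨ x2) ∨ x1
≡ ¬¬(¬x5 ∨ ¬(x5 ∨ x2) ∨ x5) ∧ ¬x2 ∨ x1
≡ (¬x5 ∨ ¬(x5 ∨ x2) ∨ x5) ∧ ¬x2 ∨ x1
≡ (¬x5 ∨ ¬x5 ∧ ¬x2 ∨ x5) ∧ ¬x2 ∨ x1
≡ (¬x5 ∨ ¬x5 ∨ x5 ∨ x1) ∧ (¬x5 ∨ ¬x2 ∨ x5 ∨ x1) ∧ (¬x2 ∨ x1)
≡ ¬x2 ∨ x1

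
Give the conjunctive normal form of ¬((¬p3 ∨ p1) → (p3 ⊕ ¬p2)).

¬((¬p3 ∨ p1) → (p3 ⊕ ¬p2))
≡ ¬(¬(¬p3 ∨ p1) ∨ (p3 ⊕ ¬p2))   [eliminate →]
≡ ¬(¬(¬p3 ∨ p1) ∨ ((p3 ∨ ¬p2) ∧ ¬(p3 ∧ ¬p2)))   [expand ⊕]
≡ ¬¬(¬p3 ∨ p1) ∧ ¬((p3 ∨ ¬p2) ∧ ¬(p3 ∧ ¬p2))   [De Morgan]
≡ (¬p3 ∨ p1) ∧ ¬((p3 ∨ ¬p2) ∧ ¬(p3 ∧ ¬p2))   [double negation]
≡ (¬p3 ∨ p1) ∧ (¬(p3 ∨ ¬p2) ∨ ¬¬(p3 ∧ ¬p2))   [De Morgan]
≡ (¬p3 ∨ p1) ∧ ((¬p3 ∧ ¬¬p2) ∨ ¬¬(p3 ∧ ¬p2))   [De Morgan]
≡ (¬p3 ∨ p1) ∧ ((¬p3 ∧ p2) ∨ ¬¬(p3 ∧ ¬p2))   [double negation]
≡ (¬p3 ∨ p1) ∧ ((¬p3 ∧ p2) ∨ (p3 ∧ ¬p2))   [double negation]
≡ (¬p3 ∨ p1) ∧ (¬p3 ∨ p3) ∧ (¬p3 ∨ ¬p2) ∧ (p2 ∨ p3) ∧ (p2 ∨ ¬p2)   [distribute ∨ over ∧]
≡ (¬p3 ∨ p1) ∧ (¬p3 ∨ ¬p2) ∧ (p2 ∨ p3)   [simplify]

(¬p3 ∨ p1) ∧ (¬p3 ∨ ¬p2) ∧ (p2 ∨ p3)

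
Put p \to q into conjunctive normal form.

\lnot p \lor q

p \to q
⇔ \lnot p \lor q   — eliminate \to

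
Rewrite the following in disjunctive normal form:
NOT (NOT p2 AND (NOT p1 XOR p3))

NOT (NOT p2 AND (NOT p1 XOR p3))
⇔ NOT (NOT p2 AND ((NOT p1 AND NOT p3) OR (NOT NOT p1 AND p3)))   (expand XOR)
⇔ NOT NOT p2 OR NOT ((NOT p1 AND NOT p3) OR (NOT NOT p1 AND p3))   (De Morgan)
⇔ p2 OR NOT ((NOT p1 AND NOT p3) OR (NOT NOT p1 AND p3))   (double negation)
⇔ p2 OR (NOT (NOT p1 AND NOT p3) AND NOT (NOT NOT p1 AND p3))   (De Morgan)
⇔ p2 OR ((NOT NOT p1 OR NOT NOT p3) AND NOT (NOT NOT p1 AND p3))   (De Morgan)
⇔ p2 OR ((p1 OR NOT NOT p3) AND NOT (NOT NOT p1 AND p3))   (double negation)
⇔ p2 OR ((p1 OR p3) AND NOT (NOT NOT p1 AND p3))   (double negation)
⇔ p2 OR ((p1 OR p3) AND (NOT NOT NOT p1 OR NOT p3))   (De Morgan)
⇔ p2 OR ((p1 OR p3) AND (NOT p1 OR NOT p3))   (double negation)
⇔ p2 OR (p1 AND NOT p1) OR (p1 AND NOT p3) OR (p3 AND NOT p1) OR (p3 AND NOT p3)   (distribute AND over OR)
⇔ p2 OR (p1 AND NOT p3) OR (p3 AND NOT p1)   (simplify)

p2 OR (p1 AND NOT p3) OR (p3 AND NOT p1)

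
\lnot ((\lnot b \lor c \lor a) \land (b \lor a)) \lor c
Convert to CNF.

\lnot ((\lnot b \lor c \lor a) \land (b \lor a)) \lor c
⇔ \lnot (\lnot b \lor c \lor a) \lor \lnot (b \lor a) \lor c   [De Morgan]
⇔ (\lnot \lnot b \land \lnot c \land \lnot a) \lor \lnot (b \lor a) \lor c   [De Morgan]
⇔ (b \land \lnot c \land \lnot a) \lor \lnot (b \lor a) \lor c   [double negation]
⇔ (b \land \lnot c \land \lnot a) \lor (\lnot b \land \lnot a) \lor c   [De Morgan]
⇔ (b \lor \lnot b \lor c) \land (b \lor \lnot a \lor c) \land (\lnot c \lor \lnot b \lor c) \land (\lnot c \lor \lnot a \lor c) \land (\lnot a \lor \lnot b \lor c) \land (\lnot a \lor \lnot a \lor c)   [distribute \lor over \land]
⇔ \lnot a \lor c   [simplify]

\lnot a \lor c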